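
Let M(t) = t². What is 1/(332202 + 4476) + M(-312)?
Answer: 32773583233/336678 ≈ 97344.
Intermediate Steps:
1/(332202 + 4476) + M(-312) = 1/(332202 + 4476) + (-312)² = 1/336678 + 97344 = 32773583233/336678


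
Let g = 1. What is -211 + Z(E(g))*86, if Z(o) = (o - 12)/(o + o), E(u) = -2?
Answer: 90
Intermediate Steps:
Z(o) = (-12 + o)/(2*o) (Z(o) = (-12 + o)/((2*o)) = (-12 + o)*(1/(2*o)) = (-12 + o)/(2*o))
-211 + Z(E(g))*86 = -211 + ((½)*(-12 - 2)/(-2))*86 = -211 + ((½)*(-½)*(-14))*86 = -211 + (7/2)*86 = -211 + 301 = 90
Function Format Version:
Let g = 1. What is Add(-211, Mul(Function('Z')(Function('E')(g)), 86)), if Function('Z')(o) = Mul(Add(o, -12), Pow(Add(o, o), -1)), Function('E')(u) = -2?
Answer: 90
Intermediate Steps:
Function('Z')(o) = Mul(Rational(1, 2), Pow(o, -1), Add(-12, o)) (Function('Z')(o) = Mul(Add(-12, o), Pow(Mul(2, o), -1)) = Mul(Add(-12, o), Mul(Rational(1, 2), Pow(o, -1))) = Mul(Rational(1, 2), Pow(o, -1), Add(-12, o)))
Add(-211, Mul(Function('Z')(Function('E')(g)), 86)) = Add(-211, Mul(Mul(Rational(1, 2), Pow(-2, -1), Add(-12, -2)), 86)) = Add(-211, Mul(Mul(Rational(1, 2), Rational(-1, 2), -14), 86)) = Add(-211, Mul(Rational(7, 2), 86)) = Add(-211, 301) = 90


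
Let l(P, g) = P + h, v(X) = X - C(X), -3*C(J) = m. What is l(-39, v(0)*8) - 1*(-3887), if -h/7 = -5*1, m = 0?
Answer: 3883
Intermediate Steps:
C(J) = 0 (C(J) = -⅓*0 = 0)
v(X) = X (v(X) = X - 1*0 = X + 0 = X)
h = 35 (h = -(-35) = -7*(-5) = 35)
l(P, g) = 35 + P (l(P, g) = P + 35 = 35 + P)
l(-39, v(0)*8) - 1*(-3887) = (35 - 39) - 1*(-3887) = -4 + 3887 = 3883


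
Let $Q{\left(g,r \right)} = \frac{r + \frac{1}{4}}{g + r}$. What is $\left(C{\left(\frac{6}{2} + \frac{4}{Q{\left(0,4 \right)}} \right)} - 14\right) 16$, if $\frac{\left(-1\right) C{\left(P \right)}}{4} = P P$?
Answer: $- \frac{911136}{289} \approx -3152.7$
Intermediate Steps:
$Q{\left(g,r \right)} = \frac{\frac{1}{4} + r}{g + r}$ ($Q{\left(g,r \right)} = \frac{r + \frac{1}{4}}{g + r} = \frac{\frac{1}{4} + r}{g + r}$)
$C{\left(P \right)} = - 4 P^{2}$ ($C{\left(P \right)} = - 4 P P = - 4 P^{2}$)
$\left(C{\left(\frac{6}{2} + \frac{4}{Q{\left(0,4 \right)}} \right)} - 14\right) 16 = \left(- 4 \left(\frac{6}{2} + \frac{4}{\frac{1}{0 + 4} \left(\frac{1}{4} + 4\right)}\right)^{2} - 14\right) 16 = \left(- 4 \left(6 \cdot \frac{1}{2} + \frac{4}{\frac{1}{4} \cdot \frac{17}{4}}\right)^{2} - 14\right) 16 = \left(- 4 \left(3 + \frac{4}{\frac{1}{4} \cdot \frac{17}{4}}\right)^{2} - 14\right) 16 = \left(- 4 \left(3 + \frac{4}{\frac{17}{16}}\right)^{2} - 14\right) 16 = \left(- 4 \left(3 + 4 \cdot \frac{16}{17}\right)^{2} - 14\right) 16 = \left(- 4 \left(3 + \frac{64}{17}\right)^{2} - 14\right) 16 = \left(- 4 \left(\frac{115}{17}\right)^{2} - 14\right) 16 = \left(\left(-4\right) \frac{13225}{289} - 14\right) 16 = \left(- \frac{52900}{289} - 14\right) 16 = \left(- \frac{56946}{289}\right) 16 = - \frac{911136}{289}$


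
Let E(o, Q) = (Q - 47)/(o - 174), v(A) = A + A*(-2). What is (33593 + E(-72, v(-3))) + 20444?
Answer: 6646573/123 ≈ 54037.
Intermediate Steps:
v(A) = -A (v(A) = A - 2*A = -A)
E(o, Q) = (-47 + Q)/(-174 + o)
(33593 + E(-72, v(-3))) + 20444 = (33593 + (-47 - 1*(-3))/(-174 - 72)) + 20444 = (33593 + (-47 + 3)/(-246)) + 20444 = (33593 - 1/246*(-44)) + 20444 = (33593 + 22/123) + 20444 = 4131961/123 + 20444 = 6646573/123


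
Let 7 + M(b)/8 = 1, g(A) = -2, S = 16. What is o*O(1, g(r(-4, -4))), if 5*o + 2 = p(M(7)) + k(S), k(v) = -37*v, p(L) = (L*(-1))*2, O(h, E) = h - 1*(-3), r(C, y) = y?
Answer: -1992/5 ≈ -398.40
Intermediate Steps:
M(b) = -48 (M(b) = -56 + 8*1 = -56 + 8 = -48)
O(h, E) = 3 + h (O(h, E) = h + 3 = 3 + h)
p(L) = -2*L (p(L) = -L*2 = -2*L)
o = -498/5 (o = -⅖ + (-2*(-48) - 37*16)/5 = -⅖ + (96 - 592)/5 = -⅖ + (⅕)*(-496) = -⅖ - 496/5 = -498/5 ≈ -99.600)
o*O(1, g(r(-4, -4))) = -498*(3 + 1)/5 = -498/5*4 = -1992/5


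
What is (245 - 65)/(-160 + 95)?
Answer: -36/13 ≈ -2.7692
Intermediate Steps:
(245 - 65)/(-160 + 95) = 180/(-65) = 180*(-1/65) = -36/13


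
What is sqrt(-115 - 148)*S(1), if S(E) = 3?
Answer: 3*I*sqrt(263) ≈ 48.652*I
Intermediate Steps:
sqrt(-115 - 148)*S(1) = sqrt(-115 - 148)*3 = sqrt(-263)*3 = (I*sqrt(263))*3 = 3*I*sqrt(263)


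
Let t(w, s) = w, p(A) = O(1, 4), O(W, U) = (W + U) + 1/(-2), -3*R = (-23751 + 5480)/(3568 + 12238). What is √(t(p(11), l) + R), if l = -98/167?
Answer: √2746118634/23709 ≈ 2.2103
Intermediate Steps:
l = -98/167 (l = -98*1/167 = -98/167 ≈ -0.58683)
R = 18271/47418 (R = -(-23751 + 5480)/(3*(3568 + 12238)) = -(-18271)/(3*15806) = -⅓*(-18271/15806) = 18271/47418 ≈ 0.38532)
O(W, U) = -½ + U + W (O(W, U) = (U + W) - ½ = -½ + U + W)
p(A) = 9/2 (p(A) = -½ + 4 + 1 = 9/2)
√(t(p(11), l) + R) = √(9/2 + 18271/47418) = √(115826/23709) = √2746118634/23709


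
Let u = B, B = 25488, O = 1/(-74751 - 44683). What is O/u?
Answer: -1/3044133792 ≈ -3.2850e-10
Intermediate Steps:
O = -1/119434 (O = 1/(-119434) = -1/119434 ≈ -8.3728e-6)
u = 25488
O/u = -1/119434/25488 = -1/119434*1/25488 = -1/3044133792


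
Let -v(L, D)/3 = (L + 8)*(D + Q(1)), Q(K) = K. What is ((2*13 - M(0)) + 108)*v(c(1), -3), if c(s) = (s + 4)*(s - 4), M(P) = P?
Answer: -5628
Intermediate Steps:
c(s) = (-4 + s)*(4 + s) (c(s) = (4 + s)*(-4 + s) = (-4 + s)*(4 + s))
v(L, D) = -3*(1 + D)*(8 + L) (v(L, D) = -3*(L + 8)*(D + 1) = -3*(8 + L)*(1 + D) = -3*(1 + D)*(8 + L))
((2*13 - M(0)) + 108)*v(c(1), -3) = ((2*13 - 1*0) + 108)*(-24 - 24*(-3) - 3*(-16 + 1²) - 3*(-3)*(-16 + 1²)) = ((26 + 0) + 108)*(-24 + 72 - 3*(-16 + 1) - 3*(-3)*(-16 + 1)) = (26 + 108)*(-24 + 72 - 3*(-15) - 3*(-3)*(-15)) = 134*(-24 + 72 + 45 - 135) = 134*(-42) = -5628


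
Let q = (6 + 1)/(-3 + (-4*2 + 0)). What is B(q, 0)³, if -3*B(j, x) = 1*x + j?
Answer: 343/35937 ≈ 0.0095445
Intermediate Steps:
q = -7/11 (q = 7/(-3 + (-8 + 0)) = 7/(-3 - 8) = 7/(-11) = 7*(-1/11) = -7/11 ≈ -0.63636)
B(j, x) = -j/3 - x/3 (B(j, x) = -(1*x + j)/3 = -(x + j)/3 = -(j + x)/3 = -j/3 - x/3)
B(q, 0)³ = (-⅓*(-7/11) - ⅓*0)³ = (7/33 + 0)³ = (7/33)³ = 343/35937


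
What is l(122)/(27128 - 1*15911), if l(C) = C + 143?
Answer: 265/11217 ≈ 0.023625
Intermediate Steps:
l(C) = 143 + C
l(122)/(27128 - 1*15911) = (143 + 122)/(27128 - 1*15911) = 265/(27128 - 15911) = 265/11217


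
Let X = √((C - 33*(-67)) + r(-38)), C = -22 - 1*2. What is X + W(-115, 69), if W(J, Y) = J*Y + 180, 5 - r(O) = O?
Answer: -7755 + √2230 ≈ -7707.8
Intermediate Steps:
r(O) = 5 - O
C = -24 (C = -22 - 2 = -24)
W(J, Y) = 180 + J*Y
X = √2230 (X = √((-24 - 33*(-67)) + (5 - 1*(-38))) = √((-24 + 2211) + (5 + 38)) = √(2187 + 43) = √2230 ≈ 47.223)
X + W(-115, 69) = √2230 + (180 - 115*69) = √2230 + (180 - 7935) = √2230 - 7755 = -7755 + √2230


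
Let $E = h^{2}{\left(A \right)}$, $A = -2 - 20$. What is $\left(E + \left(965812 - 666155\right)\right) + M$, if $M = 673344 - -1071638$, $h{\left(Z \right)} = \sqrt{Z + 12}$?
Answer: $2044629$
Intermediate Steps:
$A = -22$
$h{\left(Z \right)} = \sqrt{12 + Z}$
$M = 1744982$ ($M = 673344 + 1071638 = 1744982$)
$E = -10$ ($E = \left(\sqrt{12 - 22}\right)^{2} = \left(\sqrt{-10}\right)^{2} = \left(i \sqrt{10}\right)^{2} = -10$)
$\left(E + \left(965812 - 666155\right)\right) + M = \left(-10 + \left(965812 - 666155\right)\right) + 1744982 = \left(-10 + 299657\right) + 1744982 = 299647 + 1744982 = 2044629$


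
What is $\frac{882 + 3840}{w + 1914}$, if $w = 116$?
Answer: $\frac{2361}{1015} \approx 2.3261$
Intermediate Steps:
$\frac{882 + 3840}{w + 1914} = \frac{882 + 3840}{116 + 1914} = \frac{4722}{2030} = 4722 \cdot \frac{1}{2030} = \frac{2361}{1015}$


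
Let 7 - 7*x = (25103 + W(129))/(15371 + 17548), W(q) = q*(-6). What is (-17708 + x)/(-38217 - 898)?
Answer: 816060292/1802677359 ≈ 0.45269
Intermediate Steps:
W(q) = -6*q
x = 206104/230433 (x = 1 - (25103 - 6*129)/(7*(15371 + 17548)) = 1 - (25103 - 774)/(7*32919) = 1 - 24329/(7*32919) = 1 - ⅐*24329/32919 = 1 - 24329/230433 = 206104/230433 ≈ 0.89442)
(-17708 + x)/(-38217 - 898) = (-17708 + 206104/230433)/(-38217 - 898) = -4080301460/230433/(-39115) = -4080301460/230433*(-1/39115) = 816060292/1802677359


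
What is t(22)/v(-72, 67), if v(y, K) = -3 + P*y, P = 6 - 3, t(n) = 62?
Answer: -62/219 ≈ -0.28310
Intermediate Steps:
P = 3
v(y, K) = -3 + 3*y
t(22)/v(-72, 67) = 62/(-3 + 3*(-72)) = 62/(-3 - 216) = 62/(-219) = 62*(-1/219) = -62/219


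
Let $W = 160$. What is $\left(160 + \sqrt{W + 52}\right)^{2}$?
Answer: $25812 + 640 \sqrt{53} \approx 30471.0$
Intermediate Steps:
$\left(160 + \sqrt{W + 52}\right)^{2} = \left(160 + \sqrt{160 + 52}\right)^{2} = \left(160 + \sqrt{212}\right)^{2} = \left(160 + 2 \sqrt{53}\right)^{2}$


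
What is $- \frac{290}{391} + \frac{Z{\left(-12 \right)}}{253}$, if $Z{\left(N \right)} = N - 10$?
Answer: $- \frac{324}{391} \approx -0.82864$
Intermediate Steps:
$Z{\left(N \right)} = -10 + N$
$- \frac{290}{391} + \frac{Z{\left(-12 \right)}}{253} = - \frac{290}{391} + \frac{-10 - 12}{253} = \left(-290\right) \frac{1}{391} - \frac{2}{23} = - \frac{290}{391} - \frac{2}{23} = - \frac{324}{391}$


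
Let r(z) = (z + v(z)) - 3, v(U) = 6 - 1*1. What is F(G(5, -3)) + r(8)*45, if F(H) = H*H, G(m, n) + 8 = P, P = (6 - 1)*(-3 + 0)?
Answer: 979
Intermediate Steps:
v(U) = 5 (v(U) = 6 - 1 = 5)
r(z) = 2 + z (r(z) = (z + 5) - 3 = (5 + z) - 3 = 2 + z)
P = -15 (P = 5*(-3) = -15)
G(m, n) = -23 (G(m, n) = -8 - 15 = -23)
F(H) = H**2
F(G(5, -3)) + r(8)*45 = (-23)**2 + (2 + 8)*45 = 529 + 10*45 = 529 + 450 = 979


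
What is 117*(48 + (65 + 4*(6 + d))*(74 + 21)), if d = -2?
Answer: 905931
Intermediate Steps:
117*(48 + (65 + 4*(6 + d))*(74 + 21)) = 117*(48 + (65 + 4*(6 - 2))*(74 + 21)) = 117*(48 + (65 + 4*4)*95) = 117*(48 + (65 + 16)*95) = 117*(48 + 81*95) = 117*(48 + 7695) = 117*7743 = 905931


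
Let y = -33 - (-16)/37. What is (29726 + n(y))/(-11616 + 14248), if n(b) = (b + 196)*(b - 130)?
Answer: 4322189/3603208 ≈ 1.1995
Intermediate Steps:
y = -1205/37 (y = -33 - (-16)/37 = -33 - 1*(-16/37) = -33 + 16/37 = -1205/37 ≈ -32.568)
n(b) = (-130 + b)*(196 + b) (n(b) = (196 + b)*(-130 + b) = (-130 + b)*(196 + b))
(29726 + n(y))/(-11616 + 14248) = (29726 + (-25480 + (-1205/37)² + 66*(-1205/37)))/(-11616 + 14248) = (29726 + (-25480 + 1452025/1369 - 79530/37))/2632 = (29726 - 36372705/1369)*(1/2632) = (4322189/1369)*(1/2632) = 4322189/3603208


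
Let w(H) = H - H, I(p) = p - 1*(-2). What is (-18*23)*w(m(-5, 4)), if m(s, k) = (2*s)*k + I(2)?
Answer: 0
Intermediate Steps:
I(p) = 2 + p (I(p) = p + 2 = 2 + p)
m(s, k) = 4 + 2*k*s (m(s, k) = (2*s)*k + (2 + 2) = 2*k*s + 4 = 4 + 2*k*s)
w(H) = 0
(-18*23)*w(m(-5, 4)) = -18*23*0 = -414*0 = 0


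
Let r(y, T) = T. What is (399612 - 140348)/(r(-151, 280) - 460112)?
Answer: -32408/57479 ≈ -0.56382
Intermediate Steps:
(399612 - 140348)/(r(-151, 280) - 460112) = (399612 - 140348)/(280 - 460112) = 259264/(-459832) = 259264*(-1/459832) = -32408/57479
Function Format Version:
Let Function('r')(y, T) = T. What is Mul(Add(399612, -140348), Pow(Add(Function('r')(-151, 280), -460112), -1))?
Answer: Rational(-32408, 57479) ≈ -0.56382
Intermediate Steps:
Mul(Add(399612, -140348), Pow(Add(Function('r')(-151, 280), -460112), -1)) = Mul(Add(399612, -140348), Pow(Add(280, -460112), -1)) = Mul(259264, Pow(-459832, -1)) = Mul(259264, Rational(-1, 459832)) = Rational(-32408, 57479)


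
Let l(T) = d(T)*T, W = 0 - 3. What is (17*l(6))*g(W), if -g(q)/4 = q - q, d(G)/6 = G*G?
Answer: 0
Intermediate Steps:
d(G) = 6*G² (d(G) = 6*(G*G) = 6*G²)
W = -3
l(T) = 6*T³ (l(T) = (6*T²)*T = 6*T³)
g(q) = 0 (g(q) = -4*(q - q) = -4*0 = 0)
(17*l(6))*g(W) = (17*(6*6³))*0 = (17*(6*216))*0 = (17*1296)*0 = 22032*0 = 0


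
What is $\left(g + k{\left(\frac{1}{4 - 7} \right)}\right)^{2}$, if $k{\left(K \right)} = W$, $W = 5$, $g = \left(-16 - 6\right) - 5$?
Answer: $484$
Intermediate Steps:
$g = -27$ ($g = -22 - 5 = -27$)
$k{\left(K \right)} = 5$
$\left(g + k{\left(\frac{1}{4 - 7} \right)}\right)^{2} = \left(-27 + 5\right)^{2} = \left(-22\right)^{2} = 484$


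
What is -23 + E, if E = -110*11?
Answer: -1233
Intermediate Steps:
E = -1210
-23 + E = -23 - 1210 = -1233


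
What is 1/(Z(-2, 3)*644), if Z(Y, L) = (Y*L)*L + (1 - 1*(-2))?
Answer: -1/9660 ≈ -0.00010352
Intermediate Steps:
Z(Y, L) = 3 + Y*L² (Z(Y, L) = (L*Y)*L + (1 + 2) = Y*L² + 3 = 3 + Y*L²)
1/(Z(-2, 3)*644) = 1/((3 - 2*3²)*644) = 1/((3 - 2*9)*644) = 1/((3 - 18)*644) = 1/(-15*644) = 1/(-9660) = -1/9660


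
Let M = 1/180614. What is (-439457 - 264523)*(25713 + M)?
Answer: -1634686538338170/90307 ≈ -1.8101e+10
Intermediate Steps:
M = 1/180614 ≈ 5.5367e-6
(-439457 - 264523)*(25713 + M) = (-439457 - 264523)*(25713 + 1/180614) = -703980*4644127783/180614 = -1634686538338170/90307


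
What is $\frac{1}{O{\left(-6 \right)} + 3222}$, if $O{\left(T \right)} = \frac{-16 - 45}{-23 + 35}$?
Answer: $\frac{12}{38603} \approx 0.00031086$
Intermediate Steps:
$O{\left(T \right)} = - \frac{61}{12}$
$\frac{1}{O{\left(-6 \right)} + 3222} = \frac{1}{- \frac{61}{12} + 3222} = \frac{1}{\frac{38603}{12}} = \frac{12}{38603}$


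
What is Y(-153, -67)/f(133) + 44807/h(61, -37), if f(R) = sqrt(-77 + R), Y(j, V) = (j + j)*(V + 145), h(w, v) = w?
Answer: 44807/61 - 5967*sqrt(14)/7 ≈ -2455.0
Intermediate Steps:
Y(j, V) = 2*j*(145 + V) (Y(j, V) = (2*j)*(145 + V) = 2*j*(145 + V))
Y(-153, -67)/f(133) + 44807/h(61, -37) = (2*(-153)*(145 - 67))/(sqrt(-77 + 133)) + 44807/61 = (2*(-153)*78)/(sqrt(56)) + 44807*(1/61) = -23868*sqrt(14)/28 + 44807/61 = -5967*sqrt(14)/7 + 44807/61 = 44807/61 - 5967*sqrt(14)/7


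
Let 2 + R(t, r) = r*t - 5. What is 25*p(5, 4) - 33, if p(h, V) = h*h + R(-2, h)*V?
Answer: -1108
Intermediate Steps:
R(t, r) = -7 + r*t (R(t, r) = -2 + (r*t - 5) = -2 + (-5 + r*t) = -7 + r*t)
p(h, V) = h² + V*(-7 - 2*h) (p(h, V) = h*h + (-7 + h*(-2))*V = h² + (-7 - 2*h)*V = h² + V*(-7 - 2*h))
25*p(5, 4) - 33 = 25*(5² - 1*4*(7 + 2*5)) - 33 = 25*(25 - 1*4*(7 + 10)) - 33 = 25*(25 - 1*4*17) - 33 = 25*(25 - 68) - 33 = 25*(-43) - 33 = -1075 - 33 = -1108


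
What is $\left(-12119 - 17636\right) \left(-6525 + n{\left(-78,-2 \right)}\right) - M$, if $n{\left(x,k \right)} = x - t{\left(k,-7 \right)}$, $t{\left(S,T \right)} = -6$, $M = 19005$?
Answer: $196274730$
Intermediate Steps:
$n{\left(x,k \right)} = 6 + x$ ($n{\left(x,k \right)} = x - -6 = x + 6 = 6 + x$)
$\left(-12119 - 17636\right) \left(-6525 + n{\left(-78,-2 \right)}\right) - M = \left(-12119 - 17636\right) \left(-6525 + \left(6 - 78\right)\right) - 19005 = - 29755 \left(-6525 - 72\right) - 19005 = \left(-29755\right) \left(-6597\right) - 19005 = 196293735 - 19005 = 196274730$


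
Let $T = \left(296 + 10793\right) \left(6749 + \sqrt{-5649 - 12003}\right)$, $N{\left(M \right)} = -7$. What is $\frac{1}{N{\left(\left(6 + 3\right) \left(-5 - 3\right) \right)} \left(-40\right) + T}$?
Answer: $\frac{24946647}{1867729121106991} - \frac{22178 i \sqrt{4413}}{5603187363320973} \approx 1.3357 \cdot 10^{-8} - 2.6294 \cdot 10^{-10} i$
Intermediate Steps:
$T = 74839661 + 22178 i \sqrt{4413}$ ($T = 11089 \left(6749 + \sqrt{-17652}\right) = 11089 \left(6749 + 2 i \sqrt{4413}\right) = 74839661 + 22178 i \sqrt{4413} \approx 7.484 \cdot 10^{7} + 1.4733 \cdot 10^{6} i$)
$\frac{1}{N{\left(\left(6 + 3\right) \left(-5 - 3\right) \right)} \left(-40\right) + T} = \frac{1}{\left(-7\right) \left(-40\right) + \left(74839661 + 22178 i \sqrt{4413}\right)} = \frac{1}{280 + \left(74839661 + 22178 i \sqrt{4413}\right)} = \frac{1}{74839941 + 22178 i \sqrt{4413}}$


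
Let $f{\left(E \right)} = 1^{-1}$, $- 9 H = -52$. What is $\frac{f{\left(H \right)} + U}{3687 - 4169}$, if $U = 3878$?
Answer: $- \frac{3879}{482} \approx -8.0477$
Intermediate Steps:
$H = \frac{52}{9}$ ($H = \left(- \frac{1}{9}\right) \left(-52\right) = \frac{52}{9} \approx 5.7778$)
$f{\left(E \right)} = 1$
$\frac{f{\left(H \right)} + U}{3687 - 4169} = \frac{1 + 3878}{3687 - 4169} = \frac{3879}{-482} = 3879 \left(- \frac{1}{482}\right) = - \frac{3879}{482}$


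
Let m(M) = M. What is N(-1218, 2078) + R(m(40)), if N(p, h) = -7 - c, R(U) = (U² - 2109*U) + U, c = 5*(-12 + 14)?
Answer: -82737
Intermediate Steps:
c = 10 (c = 5*2 = 10)
R(U) = U² - 2108*U
N(p, h) = -17 (N(p, h) = -7 - 1*10 = -7 - 10 = -17)
N(-1218, 2078) + R(m(40)) = -17 + 40*(-2108 + 40) = -17 + 40*(-2068) = -17 - 82720 = -82737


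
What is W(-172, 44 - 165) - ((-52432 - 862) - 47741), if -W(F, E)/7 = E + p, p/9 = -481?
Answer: 132185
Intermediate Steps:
p = -4329 (p = 9*(-481) = -4329)
W(F, E) = 30303 - 7*E (W(F, E) = -7*(E - 4329) = -7*(-4329 + E) = 30303 - 7*E)
W(-172, 44 - 165) - ((-52432 - 862) - 47741) = (30303 - 7*(44 - 165)) - ((-52432 - 862) - 47741) = (30303 - 7*(-121)) - (-53294 - 47741) = (30303 + 847) - 1*(-101035) = 31150 + 101035 = 132185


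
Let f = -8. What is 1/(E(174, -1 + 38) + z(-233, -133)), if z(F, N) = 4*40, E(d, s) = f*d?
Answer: -1/1232 ≈ -0.00081169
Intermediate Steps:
E(d, s) = -8*d
z(F, N) = 160
1/(E(174, -1 + 38) + z(-233, -133)) = 1/(-8*174 + 160) = 1/(-1392 + 160) = 1/(-1232) = -1/1232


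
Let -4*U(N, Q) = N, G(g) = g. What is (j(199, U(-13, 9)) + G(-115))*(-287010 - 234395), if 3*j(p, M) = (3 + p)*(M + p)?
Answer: -42243711695/6 ≈ -7.0406e+9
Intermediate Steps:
U(N, Q) = -N/4
j(p, M) = (3 + p)*(M + p)/3 (j(p, M) = ((3 + p)*(M + p))/3 = (3 + p)*(M + p)/3)
(j(199, U(-13, 9)) + G(-115))*(-287010 - 234395) = ((-¼*(-13) + 199 + (⅓)*199² + (⅓)*(-¼*(-13))*199) - 115)*(-287010 - 234395) = ((13/4 + 199 + (⅓)*39601 + (⅓)*(13/4)*199) - 115)*(-521405) = ((13/4 + 199 + 39601/3 + 2587/12) - 115)*(-521405) = (81709/6 - 115)*(-521405) = (81019/6)*(-521405) = -42243711695/6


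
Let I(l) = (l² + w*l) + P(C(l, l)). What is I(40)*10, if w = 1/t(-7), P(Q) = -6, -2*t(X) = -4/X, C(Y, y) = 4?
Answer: 14540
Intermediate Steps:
t(X) = 2/X (t(X) = -(-2)/X = 2/X)
w = -7/2 (w = 1/(2/(-7)) = 1/(2*(-⅐)) = 1/(-2/7) = -7/2 ≈ -3.5000)
I(l) = -6 + l² - 7*l/2 (I(l) = (l² - 7*l/2) - 6 = -6 + l² - 7*l/2)
I(40)*10 = (-6 + 40² - 7/2*40)*10 = (-6 + 1600 - 140)*10 = 1454*10 = 14540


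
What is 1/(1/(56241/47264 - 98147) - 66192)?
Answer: -4638763567/307049038074128 ≈ -1.5108e-5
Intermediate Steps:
1/(1/(56241/47264 - 98147) - 66192) = 1/(1/(-4638763567/47264) - 66192) = 1/(-47264/4638763567 - 66192) = 1/(-307049038074128/4638763567) = -4638763567/307049038074128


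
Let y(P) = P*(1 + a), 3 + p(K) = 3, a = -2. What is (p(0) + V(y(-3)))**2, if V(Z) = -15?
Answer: 225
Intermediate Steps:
p(K) = 0 (p(K) = -3 + 3 = 0)
y(P) = -P (y(P) = P*(1 - 2) = P*(-1) = -P)
(p(0) + V(y(-3)))**2 = (0 - 15)**2 = (-15)**2 = 225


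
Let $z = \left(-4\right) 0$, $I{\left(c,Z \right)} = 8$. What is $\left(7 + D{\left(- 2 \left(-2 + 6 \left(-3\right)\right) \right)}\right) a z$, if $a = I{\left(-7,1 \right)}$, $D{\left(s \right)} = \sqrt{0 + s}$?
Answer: $0$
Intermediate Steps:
$D{\left(s \right)} = \sqrt{s}$
$a = 8$
$z = 0$
$\left(7 + D{\left(- 2 \left(-2 + 6 \left(-3\right)\right) \right)}\right) a z = \left(7 + \sqrt{- 2 \left(-2 + 6 \left(-3\right)\right)}\right) 8 \cdot 0 = \left(7 + \sqrt{- 2 \left(-2 - 18\right)}\right) 8 \cdot 0 = \left(7 + \sqrt{\left(-2\right) \left(-20\right)}\right) 8 \cdot 0 = \left(7 + \sqrt{40}\right) 8 \cdot 0 = \left(7 + 2 \sqrt{10}\right) 8 \cdot 0 = \left(56 + 16 \sqrt{10}\right) 0 = 0$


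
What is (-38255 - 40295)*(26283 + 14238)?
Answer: -3182924550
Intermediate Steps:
(-38255 - 40295)*(26283 + 14238) = -78550*40521 = -3182924550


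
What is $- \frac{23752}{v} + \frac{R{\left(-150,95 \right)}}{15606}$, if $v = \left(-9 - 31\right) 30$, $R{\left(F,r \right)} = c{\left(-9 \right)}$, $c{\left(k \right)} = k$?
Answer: $\frac{429008}{21675} \approx 19.793$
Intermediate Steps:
$R{\left(F,r \right)} = -9$
$v = -1200$ ($v = \left(-40\right) 30 = -1200$)
$- \frac{23752}{v} + \frac{R{\left(-150,95 \right)}}{15606} = - \frac{23752}{-1200} - \frac{9}{15606} = \left(-23752\right) \left(- \frac{1}{1200}\right) - \frac{1}{1734} = \frac{2969}{150} - \frac{1}{1734} = \frac{429008}{21675}$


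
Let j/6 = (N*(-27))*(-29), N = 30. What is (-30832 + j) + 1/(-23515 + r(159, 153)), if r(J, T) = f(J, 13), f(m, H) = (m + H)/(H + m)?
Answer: 2589079511/23514 ≈ 1.1011e+5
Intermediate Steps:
f(m, H) = 1 (f(m, H) = (H + m)/(H + m) = 1)
r(J, T) = 1
j = 140940 (j = 6*((30*(-27))*(-29)) = 6*(-810*(-29)) = 6*23490 = 140940)
(-30832 + j) + 1/(-23515 + r(159, 153)) = (-30832 + 140940) + 1/(-23515 + 1) = 110108 + 1/(-23514) = 110108 - 1/23514 = 2589079511/23514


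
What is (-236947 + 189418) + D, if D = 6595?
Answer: -40934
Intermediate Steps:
(-236947 + 189418) + D = (-236947 + 189418) + 6595 = -47529 + 6595 = -40934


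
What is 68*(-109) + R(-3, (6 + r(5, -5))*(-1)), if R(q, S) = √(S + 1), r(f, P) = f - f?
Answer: -7412 + I*√5 ≈ -7412.0 + 2.2361*I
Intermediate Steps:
r(f, P) = 0
R(q, S) = √(1 + S)
68*(-109) + R(-3, (6 + r(5, -5))*(-1)) = 68*(-109) + √(1 + (6 + 0)*(-1)) = -7412 + √(1 + 6*(-1)) = -7412 + √(1 - 6) = -7412 + √(-5) = -7412 + I*√5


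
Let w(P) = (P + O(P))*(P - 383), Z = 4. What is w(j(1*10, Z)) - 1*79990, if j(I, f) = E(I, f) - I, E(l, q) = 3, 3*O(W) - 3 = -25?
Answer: -74400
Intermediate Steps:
O(W) = -22/3 (O(W) = 1 + (⅓)*(-25) = 1 - 25/3 = -22/3)
j(I, f) = 3 - I
w(P) = (-383 + P)*(-22/3 + P) (w(P) = (P - 22/3)*(P - 383) = (-22/3 + P)*(-383 + P) = (-383 + P)*(-22/3 + P))
w(j(1*10, Z)) - 1*79990 = (8426/3 + (3 - 10)² - 1171*(3 - 10)/3) - 1*79990 = (8426/3 + (3 - 1*10)² - 1171*(3 - 1*10)/3) - 79990 = (8426/3 + (3 - 10)² - 1171*(3 - 10)/3) - 79990 = (8426/3 + (-7)² - 1171/3*(-7)) - 79990 = (8426/3 + 49 + 8197/3) - 79990 = 5590 - 79990 = -74400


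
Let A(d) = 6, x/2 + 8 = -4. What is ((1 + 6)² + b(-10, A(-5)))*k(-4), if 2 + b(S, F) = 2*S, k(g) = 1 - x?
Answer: 675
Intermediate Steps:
x = -24 (x = -16 + 2*(-4) = -16 - 8 = -24)
k(g) = 25 (k(g) = 1 - 1*(-24) = 1 + 24 = 25)
b(S, F) = -2 + 2*S
((1 + 6)² + b(-10, A(-5)))*k(-4) = ((1 + 6)² + (-2 + 2*(-10)))*25 = (7² + (-2 - 20))*25 = (49 - 22)*25 = 27*25 = 675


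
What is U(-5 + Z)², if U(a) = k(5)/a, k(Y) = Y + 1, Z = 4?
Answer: 36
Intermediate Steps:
k(Y) = 1 + Y
U(a) = 6/a (U(a) = (1 + 5)/a = 6/a)
U(-5 + Z)² = (6/(-5 + 4))² = (6/(-1))² = (6*(-1))² = (-6)² = 36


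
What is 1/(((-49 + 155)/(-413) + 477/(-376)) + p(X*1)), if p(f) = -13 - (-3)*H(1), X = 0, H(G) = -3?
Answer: -155288/3653193 ≈ -0.042507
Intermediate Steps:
p(f) = -22 (p(f) = -13 - (-3)*(-3) = -13 - 1*9 = -13 - 9 = -22)
1/(((-49 + 155)/(-413) + 477/(-376)) + p(X*1)) = 1/(((-49 + 155)/(-413) + 477/(-376)) - 22) = 1/((106*(-1/413) + 477*(-1/376)) - 22) = 1/((-106/413 - 477/376) - 22) = 1/(-236857/155288 - 22) = 1/(-3653193/155288) = -155288/3653193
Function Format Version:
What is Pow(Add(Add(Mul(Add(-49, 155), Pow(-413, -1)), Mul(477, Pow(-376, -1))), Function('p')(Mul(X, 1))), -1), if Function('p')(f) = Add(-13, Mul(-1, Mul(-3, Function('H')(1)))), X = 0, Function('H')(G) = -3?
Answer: Rational(-155288, 3653193) ≈ -0.042507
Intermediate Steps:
Function('p')(f) = -22 (Function('p')(f) = Add(-13, Mul(-1, Mul(-3, -3))) = Add(-13, Mul(-1, 9)) = Add(-13, -9) = -22)
Pow(Add(Add(Mul(Add(-49, 155), Pow(-413, -1)), Mul(477, Pow(-376, -1))), Function('p')(Mul(X, 1))), -1) = Pow(Add(Add(Mul(Add(-49, 155), Pow(-413, -1)), Mul(477, Pow(-376, -1))), -22), -1) = Pow(Add(Add(Mul(106, Rational(-1, 413)), Mul(477, Rational(-1, 376))), -22), -1) = Pow(Add(Add(Rational(-106, 413), Rational(-477, 376)), -22), -1) = Pow(Add(Rational(-236857, 155288), -22), -1) = Pow(Rational(-3653193, 155288), -1) = Rational(-155288, 3653193)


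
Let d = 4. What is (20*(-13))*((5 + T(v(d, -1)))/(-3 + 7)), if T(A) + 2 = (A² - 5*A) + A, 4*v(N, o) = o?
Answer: -4225/16 ≈ -264.06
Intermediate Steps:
v(N, o) = o/4
T(A) = -2 + A² - 4*A (T(A) = -2 + ((A² - 5*A) + A) = -2 + (A² - 4*A) = -2 + A² - 4*A)
(20*(-13))*((5 + T(v(d, -1)))/(-3 + 7)) = (20*(-13))*((5 + (-2 + ((¼)*(-1))² - (-1)))/(-3 + 7)) = -260*(5 + (-2 + (-¼)² - 4*(-¼)))/4 = -260*(5 + (-2 + 1/16 + 1))/4 = -260*(5 - 15/16)/4 = -4225/(4*4) = -260*65/64 = -4225/16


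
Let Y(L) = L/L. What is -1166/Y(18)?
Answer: -1166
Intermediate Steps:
Y(L) = 1
-1166/Y(18) = -1166/1 = -1166*1 = -1166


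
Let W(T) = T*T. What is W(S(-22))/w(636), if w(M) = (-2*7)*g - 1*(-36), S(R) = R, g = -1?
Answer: 242/25 ≈ 9.6800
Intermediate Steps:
W(T) = T²
w(M) = 50 (w(M) = -2*7*(-1) - 1*(-36) = -14*(-1) + 36 = 14 + 36 = 50)
W(S(-22))/w(636) = (-22)²/50 = 484*(1/50) = 242/25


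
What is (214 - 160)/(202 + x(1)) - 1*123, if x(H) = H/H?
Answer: -24915/203 ≈ -122.73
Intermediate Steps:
x(H) = 1
(214 - 160)/(202 + x(1)) - 1*123 = (214 - 160)/(202 + 1) - 1*123 = 54/203 - 123 = -24915/203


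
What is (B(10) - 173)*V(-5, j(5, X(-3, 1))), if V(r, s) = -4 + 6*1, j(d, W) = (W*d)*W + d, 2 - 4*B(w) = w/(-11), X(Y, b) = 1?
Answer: -3790/11 ≈ -344.55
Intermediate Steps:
B(w) = ½ + w/44 (B(w) = ½ - w/(4*(-11)) = ½ - w*(-1)/(4*11) = ½ - (-1)*w/44 = ½ + w/44)
j(d, W) = d + d*W² (j(d, W) = d*W² + d = d + d*W²)
V(r, s) = 2 (V(r, s) = -4 + 6 = 2)
(B(10) - 173)*V(-5, j(5, X(-3, 1))) = ((½ + (1/44)*10) - 173)*2 = ((½ + 5/22) - 173)*2 = (8/11 - 173)*2 = -1895/11*2 = -3790/11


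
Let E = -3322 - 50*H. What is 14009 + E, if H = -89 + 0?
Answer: 15137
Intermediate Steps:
H = -89
E = 1128 (E = -3322 - 50*(-89) = -3322 - 1*(-4450) = -3322 + 4450 = 1128)
14009 + E = 14009 + 1128 = 15137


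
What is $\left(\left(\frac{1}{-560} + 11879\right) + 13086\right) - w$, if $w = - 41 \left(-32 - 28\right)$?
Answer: $\frac{12602799}{560} \approx 22505.0$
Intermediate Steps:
$w = 2460$ ($w = \left(-41\right) \left(-60\right) = 2460$)
$\left(\left(\frac{1}{-560} + 11879\right) + 13086\right) - w = \left(\left(\frac{1}{-560} + 11879\right) + 13086\right) - 2460 = \left(\left(- \frac{1}{560} + 11879\right) + 13086\right) - 2460 = \left(\frac{6652239}{560} + 13086\right) - 2460 = \frac{13980399}{560} - 2460 = \frac{12602799}{560}$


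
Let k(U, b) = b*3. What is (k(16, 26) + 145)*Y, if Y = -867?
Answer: -193341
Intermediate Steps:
k(U, b) = 3*b
(k(16, 26) + 145)*Y = (3*26 + 145)*(-867) = (78 + 145)*(-867) = 223*(-867) = -193341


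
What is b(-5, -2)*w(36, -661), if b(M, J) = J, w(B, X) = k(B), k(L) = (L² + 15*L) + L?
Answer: -3744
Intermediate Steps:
k(L) = L² + 16*L
w(B, X) = B*(16 + B)
b(-5, -2)*w(36, -661) = -72*(16 + 36) = -72*52 = -2*1872 = -3744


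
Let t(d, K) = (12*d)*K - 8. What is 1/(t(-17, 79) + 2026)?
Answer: -1/14098 ≈ -7.0932e-5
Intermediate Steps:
t(d, K) = -8 + 12*K*d (t(d, K) = 12*K*d - 8 = -8 + 12*K*d)
1/(t(-17, 79) + 2026) = 1/((-8 + 12*79*(-17)) + 2026) = 1/((-8 - 16116) + 2026) = 1/(-16124 + 2026) = 1/(-14098) = -1/14098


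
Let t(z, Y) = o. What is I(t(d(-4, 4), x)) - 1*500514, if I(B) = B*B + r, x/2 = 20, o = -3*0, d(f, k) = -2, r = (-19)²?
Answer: -500153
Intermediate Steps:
r = 361
o = 0
x = 40 (x = 2*20 = 40)
t(z, Y) = 0
I(B) = 361 + B² (I(B) = B*B + 361 = B² + 361 = 361 + B²)
I(t(d(-4, 4), x)) - 1*500514 = (361 + 0²) - 1*500514 = (361 + 0) - 500514 = 361 - 500514 = -500153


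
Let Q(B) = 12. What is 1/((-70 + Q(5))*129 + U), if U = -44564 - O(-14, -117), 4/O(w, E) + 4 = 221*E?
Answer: -25861/1345961602 ≈ -1.9214e-5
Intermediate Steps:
O(w, E) = 4/(-4 + 221*E)
U = -1152469600/25861 (U = -44564 - 4/(-4 + 221*(-117)) = -44564 - 4/(-4 - 25857) = -44564 - 4/(-25861) = -44564 - 4*(-1)/25861 = -44564 - 1*(-4/25861) = -44564 + 4/25861 = -1152469600/25861 ≈ -44564.)
1/((-70 + Q(5))*129 + U) = 1/((-70 + 12)*129 - 1152469600/25861) = 1/(-58*129 - 1152469600/25861) = 1/(-7482 - 1152469600/25861) = 1/(-1345961602/25861) = -25861/1345961602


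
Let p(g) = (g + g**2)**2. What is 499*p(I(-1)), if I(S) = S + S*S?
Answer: 0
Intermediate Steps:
I(S) = S + S**2
499*p(I(-1)) = 499*((-(1 - 1))**2*(1 - (1 - 1))**2) = 499*((-1*0)**2*(1 - 1*0)**2) = 499*(0**2*(1 + 0)**2) = 499*(0*1**2) = 499*(0*1) = 499*0 = 0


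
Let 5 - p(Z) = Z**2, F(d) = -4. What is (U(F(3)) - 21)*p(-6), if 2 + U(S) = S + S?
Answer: 961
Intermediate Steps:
U(S) = -2 + 2*S (U(S) = -2 + (S + S) = -2 + 2*S)
p(Z) = 5 - Z**2
(U(F(3)) - 21)*p(-6) = ((-2 + 2*(-4)) - 21)*(5 - 1*(-6)**2) = ((-2 - 8) - 21)*(5 - 1*36) = (-10 - 21)*(5 - 36) = -31*(-31) = 961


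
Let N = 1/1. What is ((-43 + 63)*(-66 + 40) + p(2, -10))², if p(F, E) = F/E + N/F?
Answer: 27008809/100 ≈ 2.7009e+5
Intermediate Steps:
N = 1
p(F, E) = 1/F + F/E (p(F, E) = F/E + 1/F = 1/F + F/E)
((-43 + 63)*(-66 + 40) + p(2, -10))² = ((-43 + 63)*(-66 + 40) + (1/2 + 2/(-10)))² = (20*(-26) + (½ + 2*(-⅒)))² = (-520 + (½ - ⅕))² = (-520 + 3/10)² = (-5197/10)² = 27008809/100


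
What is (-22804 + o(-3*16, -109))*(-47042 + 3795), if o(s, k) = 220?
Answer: 976690248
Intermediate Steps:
(-22804 + o(-3*16, -109))*(-47042 + 3795) = (-22804 + 220)*(-47042 + 3795) = -22584*(-43247) = 976690248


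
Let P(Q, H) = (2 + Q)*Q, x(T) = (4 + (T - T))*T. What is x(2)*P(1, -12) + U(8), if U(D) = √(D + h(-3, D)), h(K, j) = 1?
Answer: 27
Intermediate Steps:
x(T) = 4*T (x(T) = (4 + 0)*T = 4*T)
P(Q, H) = Q*(2 + Q)
U(D) = √(1 + D) (U(D) = √(D + 1) = √(1 + D))
x(2)*P(1, -12) + U(8) = (4*2)*(1*(2 + 1)) + √(1 + 8) = 8*(1*3) + √9 = 8*3 + 3 = 24 + 3 = 27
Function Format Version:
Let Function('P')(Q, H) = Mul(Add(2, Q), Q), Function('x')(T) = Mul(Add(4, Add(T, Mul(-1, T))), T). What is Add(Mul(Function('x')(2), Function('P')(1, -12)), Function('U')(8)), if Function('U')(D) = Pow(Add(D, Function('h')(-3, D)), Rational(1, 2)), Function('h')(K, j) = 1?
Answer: 27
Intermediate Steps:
Function('x')(T) = Mul(4, T) (Function('x')(T) = Mul(Add(4, 0), T) = Mul(4, T))
Function('P')(Q, H) = Mul(Q, Add(2, Q))
Function('U')(D) = Pow(Add(1, D), Rational(1, 2)) (Function('U')(D) = Pow(Add(D, 1), Rational(1, 2)) = Pow(Add(1, D), Rational(1, 2)))
Add(Mul(Function('x')(2), Function('P')(1, -12)), Function('U')(8)) = Add(Mul(Mul(4, 2), Mul(1, Add(2, 1))), Pow(Add(1, 8), Rational(1, 2))) = Add(Mul(8, Mul(1, 3)), Pow(9, Rational(1, 2))) = Add(Mul(8, 3), 3) = Add(24, 3) = 27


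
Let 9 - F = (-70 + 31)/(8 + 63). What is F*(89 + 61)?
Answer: 101700/71 ≈ 1432.4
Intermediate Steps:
F = 678/71 (F = 9 - (-70 + 31)/(8 + 63) = 9 - (-39)/71 = 9 - 1*(-39/71) = 9 + 39/71 = 678/71 ≈ 9.5493)
F*(89 + 61) = 678*(89 + 61)/71 = (678/71)*150 = 101700/71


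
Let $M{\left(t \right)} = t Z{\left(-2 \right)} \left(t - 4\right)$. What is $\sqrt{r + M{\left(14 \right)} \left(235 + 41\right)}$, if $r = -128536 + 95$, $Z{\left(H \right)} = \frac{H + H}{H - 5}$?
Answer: $i \sqrt{106361} \approx 326.13 i$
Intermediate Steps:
$Z{\left(H \right)} = \frac{2 H}{-5 + H}$
$M{\left(t \right)} = \frac{4 t \left(-4 + t\right)}{7}$ ($M{\left(t \right)} = t 2 \left(-2\right) \frac{1}{-5 - 2} \left(t - 4\right) = t 2 \left(-2\right) \frac{1}{-7} \left(-4 + t\right) = t 2 \left(-2\right) \left(- \frac{1}{7}\right) \left(-4 + t\right) = t \frac{4}{7} \left(-4 + t\right) = \frac{4 t}{7} \left(-4 + t\right) = \frac{4 t \left(-4 + t\right)}{7}$)
$r = -128441$
$\sqrt{r + M{\left(14 \right)} \left(235 + 41\right)} = \sqrt{-128441 + \frac{4}{7} \cdot 14 \left(-4 + 14\right) \left(235 + 41\right)} = \sqrt{-128441 + \frac{4}{7} \cdot 14 \cdot 10 \cdot 276} = \sqrt{-128441 + 80 \cdot 276} = \sqrt{-128441 + 22080} = \sqrt{-106361} = i \sqrt{106361}$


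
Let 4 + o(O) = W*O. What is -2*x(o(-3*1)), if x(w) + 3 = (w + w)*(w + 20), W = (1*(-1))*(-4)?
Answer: 262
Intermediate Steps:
W = 4 (W = -1*(-4) = 4)
o(O) = -4 + 4*O
x(w) = -3 + 2*w*(20 + w) (x(w) = -3 + (w + w)*(w + 20) = -3 + (2*w)*(20 + w) = -3 + 2*w*(20 + w))
-2*x(o(-3*1)) = -2*(-3 + 2*(-4 + 4*(-3*1))**2 + 40*(-4 + 4*(-3*1))) = -2*(-3 + 2*(-4 + 4*(-3))**2 + 40*(-4 + 4*(-3))) = -2*(-3 + 2*(-4 - 12)**2 + 40*(-4 - 12)) = -2*(-3 + 2*(-16)**2 + 40*(-16)) = -2*(-3 + 2*256 - 640) = -2*(-3 + 512 - 640) = -2*(-131) = 262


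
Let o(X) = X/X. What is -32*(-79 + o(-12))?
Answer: 2496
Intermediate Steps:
o(X) = 1
-32*(-79 + o(-12)) = -32*(-79 + 1) = -32*(-78) = 2496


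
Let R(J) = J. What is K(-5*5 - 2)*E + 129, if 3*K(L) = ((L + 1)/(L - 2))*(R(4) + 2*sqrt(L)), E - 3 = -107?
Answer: 407/87 - 5408*I*sqrt(3)/29 ≈ 4.6782 - 323.0*I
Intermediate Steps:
E = -104 (E = 3 - 107 = -104)
K(L) = (1 + L)*(4 + 2*sqrt(L))/(3*(-2 + L)) (K(L) = (((L + 1)/(L - 2))*(4 + 2*sqrt(L)))/3 = (((1 + L)/(-2 + L))*(4 + 2*sqrt(L)))/3 = ((1 + L)*(4 + 2*sqrt(L))/(-2 + L))/3 = (1 + L)*(4 + 2*sqrt(L))/(3*(-2 + L)))
K(-5*5 - 2)*E + 129 = (2*(2 + sqrt(-5*5 - 2) + (-5*5 - 2)**(3/2) + 2*(-5*5 - 2))/(3*(-2 + (-5*5 - 2))))*(-104) + 129 = (2*(2 + sqrt(-25 - 2) + (-25 - 2)**(3/2) + 2*(-25 - 2))/(3*(-2 + (-25 - 2))))*(-104) + 129 = (2*(2 + sqrt(-27) + (-27)**(3/2) + 2*(-27))/(3*(-2 - 27)))*(-104) + 129 = ((2/3)*(2 + 3*I*sqrt(3) - 81*I*sqrt(3) - 54)/(-29))*(-104) + 129 = ((2/3)*(-1/29)*(-52 - 78*I*sqrt(3)))*(-104) + 129 = (104/87 + 52*I*sqrt(3)/29)*(-104) + 129 = (-10816/87 - 5408*I*sqrt(3)/29) + 129 = 407/87 - 5408*I*sqrt(3)/29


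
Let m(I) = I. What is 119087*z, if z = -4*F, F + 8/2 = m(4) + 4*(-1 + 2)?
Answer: -1905392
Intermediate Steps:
F = 4 (F = -4 + (4 + 4*(-1 + 2)) = -4 + (4 + 4*1) = -4 + (4 + 4) = -4 + 8 = 4)
z = -16 (z = -4*4 = -16)
119087*z = 119087*(-16) = -1905392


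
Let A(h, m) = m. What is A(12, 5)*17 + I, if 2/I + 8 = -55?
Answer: 5353/63 ≈ 84.968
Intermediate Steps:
I = -2/63 (I = 2/(-8 - 55) = 2/(-63) = 2*(-1/63) = -2/63 ≈ -0.031746)
A(12, 5)*17 + I = 5*17 - 2/63 = 85 - 2/63 = 5353/63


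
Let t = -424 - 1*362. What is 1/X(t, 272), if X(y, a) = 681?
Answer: 1/681 ≈ 0.0014684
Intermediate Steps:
t = -786 (t = -424 - 362 = -786)
1/X(t, 272) = 1/681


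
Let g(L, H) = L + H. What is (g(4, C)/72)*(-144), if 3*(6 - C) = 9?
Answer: -14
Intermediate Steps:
C = 3 (C = 6 - ⅓*9 = 6 - 3 = 3)
g(L, H) = H + L
(g(4, C)/72)*(-144) = ((3 + 4)/72)*(-144) = (7*(1/72))*(-144) = (7/72)*(-144) = -14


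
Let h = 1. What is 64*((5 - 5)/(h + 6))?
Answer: 0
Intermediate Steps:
64*((5 - 5)/(h + 6)) = 64*((5 - 5)/(1 + 6)) = 64*(0/7) = 64*(0*(⅐)) = 64*0 = 0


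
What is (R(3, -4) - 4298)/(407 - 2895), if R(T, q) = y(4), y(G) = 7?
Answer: 4291/2488 ≈ 1.7247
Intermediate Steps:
R(T, q) = 7
(R(3, -4) - 4298)/(407 - 2895) = (7 - 4298)/(407 - 2895) = -4291/(-2488) = -4291*(-1/2488) = 4291/2488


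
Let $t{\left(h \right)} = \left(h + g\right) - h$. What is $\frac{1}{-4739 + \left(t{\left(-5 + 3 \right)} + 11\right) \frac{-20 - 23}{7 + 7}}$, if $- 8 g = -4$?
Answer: $- \frac{28}{133681} \approx -0.00020945$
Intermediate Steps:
$g = \frac{1}{2}$ ($g = \left(- \frac{1}{8}\right) \left(-4\right) = \frac{1}{2} \approx 0.5$)
$t{\left(h \right)} = \frac{1}{2}$ ($t{\left(h \right)} = \left(h + \frac{1}{2}\right) - h = \left(\frac{1}{2} + h\right) - h = \frac{1}{2}$)
$\frac{1}{-4739 + \left(t{\left(-5 + 3 \right)} + 11\right) \frac{-20 - 23}{7 + 7}} = \frac{1}{-4739 + \left(\frac{1}{2} + 11\right) \frac{-20 - 23}{7 + 7}} = \frac{1}{-4739 + \frac{23 \left(- \frac{43}{14}\right)}{2}} = \frac{1}{-4739 + \frac{23 \left(\left(-43\right) \frac{1}{14}\right)}{2}} = \frac{1}{-4739 + \frac{23}{2} \left(- \frac{43}{14}\right)} = \frac{1}{-4739 - \frac{989}{28}} = \frac{1}{- \frac{133681}{28}} = - \frac{28}{133681}$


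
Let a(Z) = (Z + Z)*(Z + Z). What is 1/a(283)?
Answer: 1/320356 ≈ 3.1215e-6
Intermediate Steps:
a(Z) = 4*Z**2 (a(Z) = (2*Z)*(2*Z) = 4*Z**2)
1/a(283) = 1/(4*283**2) = 1/(4*80089) = 1/320356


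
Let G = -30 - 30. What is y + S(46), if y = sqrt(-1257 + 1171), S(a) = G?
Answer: -60 + I*sqrt(86) ≈ -60.0 + 9.2736*I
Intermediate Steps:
G = -60
S(a) = -60
y = I*sqrt(86) (y = sqrt(-86) = I*sqrt(86) ≈ 9.2736*I)
y + S(46) = I*sqrt(86) - 60 = -60 + I*sqrt(86)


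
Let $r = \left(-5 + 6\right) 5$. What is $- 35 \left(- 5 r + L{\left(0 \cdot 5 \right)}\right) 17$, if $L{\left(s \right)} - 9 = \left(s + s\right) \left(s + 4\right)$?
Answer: $9520$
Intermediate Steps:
$L{\left(s \right)} = 9 + 2 s \left(4 + s\right)$ ($L{\left(s \right)} = 9 + \left(s + s\right) \left(s + 4\right) = 9 + 2 s \left(4 + s\right)$)
$r = 5$ ($r = 1 \cdot 5 = 5$)
$- 35 \left(- 5 r + L{\left(0 \cdot 5 \right)}\right) 17 = - 35 \left(\left(-5\right) 5 + \left(9 + 2 \left(0 \cdot 5\right)^{2} + 8 \cdot 0 \cdot 5\right)\right) 17 = - 35 \left(-25 + \left(9 + 2 \cdot 0^{2} + 8 \cdot 0\right)\right) 17 = - 35 \left(-25 + \left(9 + 2 \cdot 0 + 0\right)\right) 17 = - 35 \left(-25 + \left(9 + 0 + 0\right)\right) 17 = - 35 \left(-25 + 9\right) 17 = \left(-35\right) \left(-16\right) 17 = 560 \cdot 17 = 9520$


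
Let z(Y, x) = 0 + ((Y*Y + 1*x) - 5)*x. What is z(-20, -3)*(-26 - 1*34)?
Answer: 70560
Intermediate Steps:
z(Y, x) = x*(-5 + x + Y²) (z(Y, x) = 0 + ((Y² + x) - 5)*x = 0 + ((x + Y²) - 5)*x = 0 + (-5 + x + Y²)*x = 0 + x*(-5 + x + Y²) = x*(-5 + x + Y²))
z(-20, -3)*(-26 - 1*34) = (-3*(-5 - 3 + (-20)²))*(-26 - 1*34) = (-3*(-5 - 3 + 400))*(-26 - 34) = -3*392*(-60) = -1176*(-60) = 70560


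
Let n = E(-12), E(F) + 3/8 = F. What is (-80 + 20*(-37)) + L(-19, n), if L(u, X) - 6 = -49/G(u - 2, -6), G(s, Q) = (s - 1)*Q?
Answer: -107497/132 ≈ -814.37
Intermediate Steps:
E(F) = -3/8 + F
G(s, Q) = Q*(-1 + s) (G(s, Q) = (-1 + s)*Q = Q*(-1 + s))
n = -99/8 (n = -3/8 - 12 = -99/8 ≈ -12.375)
L(u, X) = 6 - 49/(18 - 6*u) (L(u, X) = 6 - 49*(-1/(6*(-1 + (u - 2)))) = 6 - 49*(-1/(6*(-1 + (-2 + u)))) = 6 - 49*(-1/(6*(-3 + u))) = 6 - 49/(18 - 6*u))
(-80 + 20*(-37)) + L(-19, n) = (-80 + 20*(-37)) + (59 - 36*(-19))/(6*(3 - 1*(-19))) = (-80 - 740) + (59 + 684)/(6*(3 + 19)) = -820 + (1/6)*743/22 = -820 + (1/6)*(1/22)*743 = -820 + 743/132 = -107497/132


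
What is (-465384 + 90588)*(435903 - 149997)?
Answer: -107156425176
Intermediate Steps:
(-465384 + 90588)*(435903 - 149997) = -374796*285906 = -107156425176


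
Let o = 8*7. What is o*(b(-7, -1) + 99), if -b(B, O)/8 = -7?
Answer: 8680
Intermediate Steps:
b(B, O) = 56 (b(B, O) = -8*(-7) = 56)
o = 56
o*(b(-7, -1) + 99) = 56*(56 + 99) = 56*155 = 8680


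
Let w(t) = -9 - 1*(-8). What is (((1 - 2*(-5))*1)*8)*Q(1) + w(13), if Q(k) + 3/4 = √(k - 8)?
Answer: -67 + 88*I*√7 ≈ -67.0 + 232.83*I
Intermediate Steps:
w(t) = -1 (w(t) = -9 + 8 = -1)
Q(k) = -¾ + √(-8 + k) (Q(k) = -¾ + √(k - 8) = -¾ + √(-8 + k))
(((1 - 2*(-5))*1)*8)*Q(1) + w(13) = (((1 - 2*(-5))*1)*8)*(-¾ + √(-8 + 1)) - 1 = (((1 + 10)*1)*8)*(-¾ + √(-7)) - 1 = ((11*1)*8)*(-¾ + I*√7) - 1 = (11*8)*(-¾ + I*√7) - 1 = 88*(-¾ + I*√7) - 1 = (-66 + 88*I*√7) - 1 = -67 + 88*I*√7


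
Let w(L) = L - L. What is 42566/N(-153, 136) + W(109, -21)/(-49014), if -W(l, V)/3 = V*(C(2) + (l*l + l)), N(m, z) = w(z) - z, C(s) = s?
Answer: -8686815/26452 ≈ -328.40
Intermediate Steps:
w(L) = 0
N(m, z) = -z (N(m, z) = 0 - z = -z)
W(l, V) = -3*V*(2 + l + l²) (W(l, V) = -3*V*(2 + (l*l + l)) = -3*V*(2 + (l² + l)) = -3*V*(2 + (l + l²)) = -3*V*(2 + l + l²))
42566/N(-153, 136) + W(109, -21)/(-49014) = 42566/((-1*136)) - 3*(-21)*(2 + 109 + 109²)/(-49014) = 42566/(-136) - 3*(-21)*(2 + 109 + 11881)*(-1/49014) = 42566*(-1/136) - 3*(-21)*11992*(-1/49014) = -21283/68 + 755496*(-1/49014) = -21283/68 - 5996/389 = -8686815/26452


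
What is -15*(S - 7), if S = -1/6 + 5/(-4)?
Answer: 505/4 ≈ 126.25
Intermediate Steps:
S = -17/12 (S = -1*1/6 + 5*(-1/4) = -1/6 - 5/4 = -17/12 ≈ -1.4167)
-15*(S - 7) = -15*(-17/12 - 7) = -15*(-101/12) = 505/4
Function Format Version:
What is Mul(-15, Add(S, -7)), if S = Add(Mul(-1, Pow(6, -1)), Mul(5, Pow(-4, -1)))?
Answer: Rational(505, 4) ≈ 126.25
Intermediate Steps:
S = Rational(-17, 12) (S = Add(Mul(-1, Rational(1, 6)), Mul(5, Rational(-1, 4))) = Add(Rational(-1, 6), Rational(-5, 4)) = Rational(-17, 12) ≈ -1.4167)
Mul(-15, Add(S, -7)) = Mul(-15, Add(Rational(-17, 12), -7)) = Mul(-15, Rational(-101, 12)) = Rational(505, 4)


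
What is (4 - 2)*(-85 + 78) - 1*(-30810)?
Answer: 30796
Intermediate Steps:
(4 - 2)*(-85 + 78) - 1*(-30810) = 2*(-7) + 30810 = -14 + 30810 = 30796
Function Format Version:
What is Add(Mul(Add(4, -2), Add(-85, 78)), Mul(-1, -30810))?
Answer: 30796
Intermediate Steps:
Add(Mul(Add(4, -2), Add(-85, 78)), Mul(-1, -30810)) = Add(Mul(2, -7), 30810) = Add(-14, 30810) = 30796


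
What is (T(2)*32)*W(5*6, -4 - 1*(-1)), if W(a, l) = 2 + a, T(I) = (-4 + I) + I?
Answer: 0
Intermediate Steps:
T(I) = -4 + 2*I
(T(2)*32)*W(5*6, -4 - 1*(-1)) = ((-4 + 2*2)*32)*(2 + 5*6) = ((-4 + 4)*32)*(2 + 30) = (0*32)*32 = 0*32 = 0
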